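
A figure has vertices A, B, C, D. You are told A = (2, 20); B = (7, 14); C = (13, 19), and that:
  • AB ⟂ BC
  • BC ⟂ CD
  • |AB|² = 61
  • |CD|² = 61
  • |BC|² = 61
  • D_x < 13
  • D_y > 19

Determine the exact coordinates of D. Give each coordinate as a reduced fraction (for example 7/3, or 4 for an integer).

D = (8, 25)

1. D_x = 8  [[BC ⟂ CD ⇒ 6x+5y-173=0] ∩ [|D−(13, 19)|²=61]]
2. D_y = 25  [[BC ⟂ CD ⇒ 6x+5y-173=0] ∩ [|D−(13, 19)|²=61]]
   so D = (8, 25)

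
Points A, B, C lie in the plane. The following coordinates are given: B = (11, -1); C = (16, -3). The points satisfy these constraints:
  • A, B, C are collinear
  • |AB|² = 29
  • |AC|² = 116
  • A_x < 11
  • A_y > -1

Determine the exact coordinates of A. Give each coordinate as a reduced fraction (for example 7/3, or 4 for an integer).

1. A_x = 6  [[A, B, C are collinear ⇒ 2x+5y-17=0] ∩ [|A−(11, -1)|²=29]]
2. A_y = 1  [[A, B, C are collinear ⇒ 2x+5y-17=0] ∩ [|A−(11, -1)|²=29]]
   so A = (6, 1)

A = (6, 1)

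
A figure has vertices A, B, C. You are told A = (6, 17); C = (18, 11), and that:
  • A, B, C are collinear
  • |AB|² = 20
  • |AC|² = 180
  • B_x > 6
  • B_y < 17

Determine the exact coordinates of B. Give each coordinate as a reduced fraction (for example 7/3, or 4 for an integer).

1. B_x = 10  [[A, B, C are collinear ⇒ -6x-12y+240=0] ∩ [|B−(6, 17)|²=20]]
2. B_y = 15  [[A, B, C are collinear ⇒ -6x-12y+240=0] ∩ [|B−(6, 17)|²=20]]
   so B = (10, 15)

B = (10, 15)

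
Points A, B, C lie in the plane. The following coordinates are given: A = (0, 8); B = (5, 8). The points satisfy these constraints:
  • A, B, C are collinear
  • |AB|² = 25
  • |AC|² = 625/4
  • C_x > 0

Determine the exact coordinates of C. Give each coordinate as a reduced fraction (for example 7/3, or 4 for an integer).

C = (25/2, 8)

1. C_x = 25/2  [[A, B, C are collinear ⇒ 5y-40=0] ∩ [|C−(0, 8)|²=625/4]]
2. C_y = 8  [[A, B, C are collinear ⇒ 5y-40=0] ∩ [|C−(0, 8)|²=625/4]]
   so C = (25/2, 8)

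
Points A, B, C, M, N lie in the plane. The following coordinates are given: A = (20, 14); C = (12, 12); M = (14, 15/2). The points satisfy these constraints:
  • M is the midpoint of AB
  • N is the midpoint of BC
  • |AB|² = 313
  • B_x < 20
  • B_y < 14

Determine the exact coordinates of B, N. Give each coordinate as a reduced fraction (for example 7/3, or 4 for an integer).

1. B_x = 8  [B = 2·M−A = 2·(14, 15/2)−(20, 14)]
2. B_y = 1  [B = 2·M−A = 2·(14, 15/2)−(20, 14)]
   so B = (8, 1)
3. N_x = 10  [2·N = B+C = (8, 1)+(12, 12)]
4. N_y = 13/2  [2·N = B+C = (8, 1)+(12, 12)]
   so N = (10, 13/2)

B = (8, 1)
N = (10, 13/2)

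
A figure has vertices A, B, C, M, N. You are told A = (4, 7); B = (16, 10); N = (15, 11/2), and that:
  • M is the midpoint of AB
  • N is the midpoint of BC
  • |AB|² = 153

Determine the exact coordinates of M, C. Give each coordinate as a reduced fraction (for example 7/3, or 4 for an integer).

1. M_x = 10  [2·M = A+B = (4, 7)+(16, 10)]
2. M_y = 17/2  [2·M = A+B = (4, 7)+(16, 10)]
   so M = (10, 17/2)
3. C_x = 14  [C = 2·N−B = 2·(15, 11/2)−(16, 10)]
4. C_y = 1  [C = 2·N−B = 2·(15, 11/2)−(16, 10)]
   so C = (14, 1)

M = (10, 17/2)
C = (14, 1)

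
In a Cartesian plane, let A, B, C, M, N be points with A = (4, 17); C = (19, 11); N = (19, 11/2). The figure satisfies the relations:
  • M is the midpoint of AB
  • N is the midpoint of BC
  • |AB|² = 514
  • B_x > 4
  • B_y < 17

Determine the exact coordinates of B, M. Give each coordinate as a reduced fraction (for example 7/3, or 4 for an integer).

B = (19, 0)
M = (23/2, 17/2)

1. B_x = 19  [B = 2·N−C = 2·(19, 11/2)−(19, 11)]
2. B_y = 0  [B = 2·N−C = 2·(19, 11/2)−(19, 11)]
   so B = (19, 0)
3. M_x = 23/2  [2·M = A+B = (4, 17)+(19, 0)]
4. M_y = 17/2  [2·M = A+B = (4, 17)+(19, 0)]
   so M = (23/2, 17/2)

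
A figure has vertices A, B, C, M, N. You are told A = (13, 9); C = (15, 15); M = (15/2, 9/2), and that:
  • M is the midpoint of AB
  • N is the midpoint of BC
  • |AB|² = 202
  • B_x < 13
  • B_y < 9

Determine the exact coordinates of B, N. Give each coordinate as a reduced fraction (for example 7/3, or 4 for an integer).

1. B_x = 2  [B = 2·M−A = 2·(15/2, 9/2)−(13, 9)]
2. B_y = 0  [B = 2·M−A = 2·(15/2, 9/2)−(13, 9)]
   so B = (2, 0)
3. N_x = 17/2  [2·N = B+C = (2, 0)+(15, 15)]
4. N_y = 15/2  [2·N = B+C = (2, 0)+(15, 15)]
   so N = (17/2, 15/2)

B = (2, 0)
N = (17/2, 15/2)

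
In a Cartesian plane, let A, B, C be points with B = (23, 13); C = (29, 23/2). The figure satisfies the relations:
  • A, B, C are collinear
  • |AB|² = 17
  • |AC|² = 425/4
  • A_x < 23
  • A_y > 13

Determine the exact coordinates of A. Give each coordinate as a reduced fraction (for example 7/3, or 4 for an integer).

A = (19, 14)

1. A_x = 19  [[A, B, C are collinear ⇒ 3/2x+6y-225/2=0] ∩ [|A−(23, 13)|²=17]]
2. A_y = 14  [[A, B, C are collinear ⇒ 3/2x+6y-225/2=0] ∩ [|A−(23, 13)|²=17]]
   so A = (19, 14)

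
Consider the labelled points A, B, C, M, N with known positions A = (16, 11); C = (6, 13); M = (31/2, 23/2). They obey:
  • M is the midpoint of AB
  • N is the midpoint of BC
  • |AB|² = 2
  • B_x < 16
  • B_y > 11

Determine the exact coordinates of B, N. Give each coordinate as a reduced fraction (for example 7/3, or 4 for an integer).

1. B_x = 15  [B = 2·M−A = 2·(31/2, 23/2)−(16, 11)]
2. B_y = 12  [B = 2·M−A = 2·(31/2, 23/2)−(16, 11)]
   so B = (15, 12)
3. N_x = 21/2  [2·N = B+C = (15, 12)+(6, 13)]
4. N_y = 25/2  [2·N = B+C = (15, 12)+(6, 13)]
   so N = (21/2, 25/2)

B = (15, 12)
N = (21/2, 25/2)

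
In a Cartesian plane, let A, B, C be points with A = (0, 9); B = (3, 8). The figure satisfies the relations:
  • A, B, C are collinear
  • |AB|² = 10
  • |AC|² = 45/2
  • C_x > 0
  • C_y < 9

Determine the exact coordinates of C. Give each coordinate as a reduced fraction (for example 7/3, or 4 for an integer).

C = (9/2, 15/2)

1. C_x = 9/2  [[A, B, C are collinear ⇒ 1x+3y-27=0] ∩ [|C−(0, 9)|²=45/2]]
2. C_y = 15/2  [[A, B, C are collinear ⇒ 1x+3y-27=0] ∩ [|C−(0, 9)|²=45/2]]
   so C = (9/2, 15/2)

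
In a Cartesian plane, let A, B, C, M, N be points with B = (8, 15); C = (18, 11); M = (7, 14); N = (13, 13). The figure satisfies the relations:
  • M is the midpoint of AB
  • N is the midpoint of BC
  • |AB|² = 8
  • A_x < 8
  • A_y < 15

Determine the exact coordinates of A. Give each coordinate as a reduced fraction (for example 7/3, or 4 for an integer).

A = (6, 13)

1. A_x = 6  [A = 2·M−B = 2·(7, 14)−(8, 15)]
2. A_y = 13  [A = 2·M−B = 2·(7, 14)−(8, 15)]
   so A = (6, 13)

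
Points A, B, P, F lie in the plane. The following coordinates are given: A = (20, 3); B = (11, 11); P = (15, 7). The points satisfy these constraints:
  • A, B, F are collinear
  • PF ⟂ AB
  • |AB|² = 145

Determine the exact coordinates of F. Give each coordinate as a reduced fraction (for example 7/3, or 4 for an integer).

F = (2207/145, 1051/145)

1. F_x = 2207/145  [[A, B, F are collinear ⇒ -8x-9y+187=0] ∩ [PF ⟂ AB ⇒ -9x+8y+79=0]]
2. F_y = 1051/145  [[A, B, F are collinear ⇒ -8x-9y+187=0] ∩ [PF ⟂ AB ⇒ -9x+8y+79=0]]
   so F = (2207/145, 1051/145)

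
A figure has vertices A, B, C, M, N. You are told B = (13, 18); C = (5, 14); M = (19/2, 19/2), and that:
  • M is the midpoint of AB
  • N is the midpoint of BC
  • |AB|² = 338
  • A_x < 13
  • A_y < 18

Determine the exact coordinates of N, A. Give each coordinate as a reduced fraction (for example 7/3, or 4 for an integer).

N = (9, 16)
A = (6, 1)

1. A_x = 6  [A = 2·M−B = 2·(19/2, 19/2)−(13, 18)]
2. A_y = 1  [A = 2·M−B = 2·(19/2, 19/2)−(13, 18)]
   so A = (6, 1)
3. N_x = 9  [2·N = B+C = (13, 18)+(5, 14)]
4. N_y = 16  [2·N = B+C = (13, 18)+(5, 14)]
   so N = (9, 16)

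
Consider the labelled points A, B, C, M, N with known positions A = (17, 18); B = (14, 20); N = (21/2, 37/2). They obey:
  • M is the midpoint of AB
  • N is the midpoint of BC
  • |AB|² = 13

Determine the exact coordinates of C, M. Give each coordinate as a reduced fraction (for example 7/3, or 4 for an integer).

1. M_x = 31/2  [2·M = A+B = (17, 18)+(14, 20)]
2. M_y = 19  [2·M = A+B = (17, 18)+(14, 20)]
   so M = (31/2, 19)
3. C_x = 7  [C = 2·N−B = 2·(21/2, 37/2)−(14, 20)]
4. C_y = 17  [C = 2·N−B = 2·(21/2, 37/2)−(14, 20)]
   so C = (7, 17)

C = (7, 17)
M = (31/2, 19)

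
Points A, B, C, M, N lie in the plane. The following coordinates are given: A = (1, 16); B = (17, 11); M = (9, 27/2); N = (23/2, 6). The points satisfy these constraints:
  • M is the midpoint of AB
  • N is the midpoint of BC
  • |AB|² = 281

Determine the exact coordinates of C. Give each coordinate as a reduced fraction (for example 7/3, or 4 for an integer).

1. C_x = 6  [C = 2·N−B = 2·(23/2, 6)−(17, 11)]
2. C_y = 1  [C = 2·N−B = 2·(23/2, 6)−(17, 11)]
   so C = (6, 1)

C = (6, 1)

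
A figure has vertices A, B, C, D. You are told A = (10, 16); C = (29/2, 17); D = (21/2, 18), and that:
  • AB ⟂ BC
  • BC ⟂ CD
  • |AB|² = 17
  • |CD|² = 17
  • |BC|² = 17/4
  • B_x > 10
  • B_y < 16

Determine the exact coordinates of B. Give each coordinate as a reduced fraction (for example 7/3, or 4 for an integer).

1. B_x = 14  [[BC ⟂ CD ⇒ 4x-1y-41=0] ∩ [|B−(10, 16)|²=17]]
2. B_y = 15  [[BC ⟂ CD ⇒ 4x-1y-41=0] ∩ [|B−(10, 16)|²=17]]
   so B = (14, 15)

B = (14, 15)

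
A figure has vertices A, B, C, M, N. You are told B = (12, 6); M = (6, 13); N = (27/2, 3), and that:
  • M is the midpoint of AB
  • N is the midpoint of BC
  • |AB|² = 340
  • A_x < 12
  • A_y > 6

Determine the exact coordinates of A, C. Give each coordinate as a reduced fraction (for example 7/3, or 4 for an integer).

A = (0, 20)
C = (15, 0)

1. A_x = 0  [A = 2·M−B = 2·(6, 13)−(12, 6)]
2. A_y = 20  [A = 2·M−B = 2·(6, 13)−(12, 6)]
   so A = (0, 20)
3. C_x = 15  [C = 2·N−B = 2·(27/2, 3)−(12, 6)]
4. C_y = 0  [C = 2·N−B = 2·(27/2, 3)−(12, 6)]
   so C = (15, 0)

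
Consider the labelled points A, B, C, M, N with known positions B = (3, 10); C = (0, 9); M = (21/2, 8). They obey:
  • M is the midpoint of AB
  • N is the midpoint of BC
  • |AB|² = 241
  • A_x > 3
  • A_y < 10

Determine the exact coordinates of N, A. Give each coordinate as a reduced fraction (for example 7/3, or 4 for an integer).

1. A_x = 18  [A = 2·M−B = 2·(21/2, 8)−(3, 10)]
2. A_y = 6  [A = 2·M−B = 2·(21/2, 8)−(3, 10)]
   so A = (18, 6)
3. N_x = 3/2  [2·N = B+C = (3, 10)+(0, 9)]
4. N_y = 19/2  [2·N = B+C = (3, 10)+(0, 9)]
   so N = (3/2, 19/2)

N = (3/2, 19/2)
A = (18, 6)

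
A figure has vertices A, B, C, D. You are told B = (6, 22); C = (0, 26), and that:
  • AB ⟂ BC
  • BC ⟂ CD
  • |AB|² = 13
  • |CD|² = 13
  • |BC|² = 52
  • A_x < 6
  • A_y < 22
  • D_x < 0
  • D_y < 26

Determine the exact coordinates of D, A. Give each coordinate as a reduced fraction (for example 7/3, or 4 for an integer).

1. D_x = -2  [[BC ⟂ CD ⇒ -6x+4y-104=0] ∩ [|D−(0, 26)|²=13]]
2. D_y = 23  [[BC ⟂ CD ⇒ -6x+4y-104=0] ∩ [|D−(0, 26)|²=13]]
   so D = (-2, 23)
3. A_x = 4  [[AB ⟂ BC ⇒ 6x-4y+52=0] ∩ [|A−(6, 22)|²=13]]
4. A_y = 19  [[AB ⟂ BC ⇒ 6x-4y+52=0] ∩ [|A−(6, 22)|²=13]]
   so A = (4, 19)

D = (-2, 23)
A = (4, 19)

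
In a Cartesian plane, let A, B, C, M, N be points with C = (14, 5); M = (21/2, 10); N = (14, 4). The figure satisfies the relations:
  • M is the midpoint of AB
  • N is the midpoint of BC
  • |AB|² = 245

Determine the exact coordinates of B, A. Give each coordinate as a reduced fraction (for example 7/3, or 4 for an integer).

B = (14, 3)
A = (7, 17)

1. B_x = 14  [B = 2·N−C = 2·(14, 4)−(14, 5)]
2. B_y = 3  [B = 2·N−C = 2·(14, 4)−(14, 5)]
   so B = (14, 3)
3. A_x = 7  [A = 2·M−B = 2·(21/2, 10)−(14, 3)]
4. A_y = 17  [A = 2·M−B = 2·(21/2, 10)−(14, 3)]
   so A = (7, 17)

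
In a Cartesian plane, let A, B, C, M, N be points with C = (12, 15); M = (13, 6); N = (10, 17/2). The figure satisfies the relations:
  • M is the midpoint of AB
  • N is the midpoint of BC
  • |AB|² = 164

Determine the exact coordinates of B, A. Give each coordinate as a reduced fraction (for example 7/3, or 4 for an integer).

1. B_x = 8  [B = 2·N−C = 2·(10, 17/2)−(12, 15)]
2. B_y = 2  [B = 2·N−C = 2·(10, 17/2)−(12, 15)]
   so B = (8, 2)
3. A_x = 18  [A = 2·M−B = 2·(13, 6)−(8, 2)]
4. A_y = 10  [A = 2·M−B = 2·(13, 6)−(8, 2)]
   so A = (18, 10)

B = (8, 2)
A = (18, 10)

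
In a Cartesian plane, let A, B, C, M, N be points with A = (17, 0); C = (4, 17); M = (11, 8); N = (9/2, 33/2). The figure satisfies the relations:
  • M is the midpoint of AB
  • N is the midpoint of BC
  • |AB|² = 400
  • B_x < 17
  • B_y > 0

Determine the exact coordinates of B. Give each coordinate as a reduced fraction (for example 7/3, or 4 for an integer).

B = (5, 16)

1. B_x = 5  [B = 2·M−A = 2·(11, 8)−(17, 0)]
2. B_y = 16  [B = 2·M−A = 2·(11, 8)−(17, 0)]
   so B = (5, 16)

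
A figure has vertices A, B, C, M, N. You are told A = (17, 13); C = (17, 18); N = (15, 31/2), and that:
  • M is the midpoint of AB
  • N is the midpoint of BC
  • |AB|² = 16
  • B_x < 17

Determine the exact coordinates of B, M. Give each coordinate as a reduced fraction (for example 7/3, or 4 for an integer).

1. B_x = 13  [B = 2·N−C = 2·(15, 31/2)−(17, 18)]
2. B_y = 13  [B = 2·N−C = 2·(15, 31/2)−(17, 18)]
   so B = (13, 13)
3. M_x = 15  [2·M = A+B = (17, 13)+(13, 13)]
4. M_y = 13  [2·M = A+B = (17, 13)+(13, 13)]
   so M = (15, 13)

B = (13, 13)
M = (15, 13)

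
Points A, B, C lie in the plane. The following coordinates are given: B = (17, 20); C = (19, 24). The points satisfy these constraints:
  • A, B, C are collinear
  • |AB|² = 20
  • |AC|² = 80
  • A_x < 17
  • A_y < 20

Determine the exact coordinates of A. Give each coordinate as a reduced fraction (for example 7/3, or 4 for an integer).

1. A_x = 15  [[A, B, C are collinear ⇒ -4x+2y+28=0] ∩ [|A−(17, 20)|²=20]]
2. A_y = 16  [[A, B, C are collinear ⇒ -4x+2y+28=0] ∩ [|A−(17, 20)|²=20]]
   so A = (15, 16)

A = (15, 16)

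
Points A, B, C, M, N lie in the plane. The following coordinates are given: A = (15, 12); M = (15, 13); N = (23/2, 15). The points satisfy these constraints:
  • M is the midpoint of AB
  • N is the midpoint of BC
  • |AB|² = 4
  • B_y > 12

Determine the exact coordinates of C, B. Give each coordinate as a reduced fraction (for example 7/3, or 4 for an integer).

1. B_x = 15  [B = 2·M−A = 2·(15, 13)−(15, 12)]
2. B_y = 14  [B = 2·M−A = 2·(15, 13)−(15, 12)]
   so B = (15, 14)
3. C_x = 8  [C = 2·N−B = 2·(23/2, 15)−(15, 14)]
4. C_y = 16  [C = 2·N−B = 2·(23/2, 15)−(15, 14)]
   so C = (8, 16)

C = (8, 16)
B = (15, 14)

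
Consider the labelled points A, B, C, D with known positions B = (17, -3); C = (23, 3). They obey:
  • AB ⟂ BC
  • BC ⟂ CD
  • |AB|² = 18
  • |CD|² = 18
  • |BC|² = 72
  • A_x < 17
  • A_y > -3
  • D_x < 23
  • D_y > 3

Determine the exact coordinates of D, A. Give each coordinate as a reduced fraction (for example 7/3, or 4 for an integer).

1. D_x = 20  [[BC ⟂ CD ⇒ 6x+6y-156=0] ∩ [|D−(23, 3)|²=18]]
2. D_y = 6  [[BC ⟂ CD ⇒ 6x+6y-156=0] ∩ [|D−(23, 3)|²=18]]
   so D = (20, 6)
3. A_x = 14  [[AB ⟂ BC ⇒ -6x-6y+84=0] ∩ [|A−(17, -3)|²=18]]
4. A_y = 0  [[AB ⟂ BC ⇒ -6x-6y+84=0] ∩ [|A−(17, -3)|²=18]]
   so A = (14, 0)

D = (20, 6)
A = (14, 0)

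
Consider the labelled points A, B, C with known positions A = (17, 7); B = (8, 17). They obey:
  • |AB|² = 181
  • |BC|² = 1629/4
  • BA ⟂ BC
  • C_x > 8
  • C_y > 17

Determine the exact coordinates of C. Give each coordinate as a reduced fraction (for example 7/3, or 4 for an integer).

1. C_x = 23  [[BA ⟂ BC ⇒ 9x-10y+98=0] ∩ [|C−(8, 17)|²=1629/4]]
2. C_y = 61/2  [[BA ⟂ BC ⇒ 9x-10y+98=0] ∩ [|C−(8, 17)|²=1629/4]]
   so C = (23, 61/2)

C = (23, 61/2)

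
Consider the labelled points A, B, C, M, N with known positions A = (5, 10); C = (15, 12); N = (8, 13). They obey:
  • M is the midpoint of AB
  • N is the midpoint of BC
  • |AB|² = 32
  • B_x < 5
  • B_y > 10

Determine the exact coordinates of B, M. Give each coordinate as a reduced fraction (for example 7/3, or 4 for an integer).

B = (1, 14)
M = (3, 12)

1. B_x = 1  [B = 2·N−C = 2·(8, 13)−(15, 12)]
2. B_y = 14  [B = 2·N−C = 2·(8, 13)−(15, 12)]
   so B = (1, 14)
3. M_x = 3  [2·M = A+B = (5, 10)+(1, 14)]
4. M_y = 12  [2·M = A+B = (5, 10)+(1, 14)]
   so M = (3, 12)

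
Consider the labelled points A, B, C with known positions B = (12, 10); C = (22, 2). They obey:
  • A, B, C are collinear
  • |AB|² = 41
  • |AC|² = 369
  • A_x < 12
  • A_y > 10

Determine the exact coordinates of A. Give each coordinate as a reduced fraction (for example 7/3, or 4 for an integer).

1. A_x = 7  [[A, B, C are collinear ⇒ 8x+10y-196=0] ∩ [|A−(12, 10)|²=41]]
2. A_y = 14  [[A, B, C are collinear ⇒ 8x+10y-196=0] ∩ [|A−(12, 10)|²=41]]
   so A = (7, 14)

A = (7, 14)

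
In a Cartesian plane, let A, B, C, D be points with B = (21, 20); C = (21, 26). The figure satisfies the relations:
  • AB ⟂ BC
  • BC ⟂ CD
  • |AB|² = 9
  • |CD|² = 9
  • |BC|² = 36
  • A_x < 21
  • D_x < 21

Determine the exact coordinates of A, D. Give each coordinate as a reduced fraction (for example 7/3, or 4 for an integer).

A = (18, 20)
D = (18, 26)

1. A_x = 18  [[AB ⟂ BC ⇒ -6y+120=0] ∩ [|A−(21, 20)|²=9]]
2. A_y = 20  [[AB ⟂ BC ⇒ -6y+120=0] ∩ [|A−(21, 20)|²=9]]
   so A = (18, 20)
3. D_x = 18  [[BC ⟂ CD ⇒ 6y-156=0] ∩ [|D−(21, 26)|²=9]]
4. D_y = 26  [[BC ⟂ CD ⇒ 6y-156=0] ∩ [|D−(21, 26)|²=9]]
   so D = (18, 26)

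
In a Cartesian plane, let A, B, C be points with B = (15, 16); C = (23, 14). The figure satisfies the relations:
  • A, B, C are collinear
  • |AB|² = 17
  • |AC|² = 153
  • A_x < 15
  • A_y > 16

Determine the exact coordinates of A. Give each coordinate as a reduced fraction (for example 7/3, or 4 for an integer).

1. A_x = 11  [[A, B, C are collinear ⇒ 2x+8y-158=0] ∩ [|A−(15, 16)|²=17]]
2. A_y = 17  [[A, B, C are collinear ⇒ 2x+8y-158=0] ∩ [|A−(15, 16)|²=17]]
   so A = (11, 17)

A = (11, 17)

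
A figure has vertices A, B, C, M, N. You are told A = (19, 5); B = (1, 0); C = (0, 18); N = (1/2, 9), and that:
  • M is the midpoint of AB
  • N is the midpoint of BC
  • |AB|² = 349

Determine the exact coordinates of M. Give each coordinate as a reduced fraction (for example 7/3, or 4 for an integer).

M = (10, 5/2)

1. M_x = 10  [2·M = A+B = (19, 5)+(1, 0)]
2. M_y = 5/2  [2·M = A+B = (19, 5)+(1, 0)]
   so M = (10, 5/2)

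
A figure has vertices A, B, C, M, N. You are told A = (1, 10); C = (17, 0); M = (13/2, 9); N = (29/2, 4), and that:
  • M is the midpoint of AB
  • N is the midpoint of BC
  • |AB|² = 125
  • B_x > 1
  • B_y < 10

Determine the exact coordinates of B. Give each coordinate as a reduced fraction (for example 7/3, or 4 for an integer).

B = (12, 8)

1. B_x = 12  [B = 2·M−A = 2·(13/2, 9)−(1, 10)]
2. B_y = 8  [B = 2·M−A = 2·(13/2, 9)−(1, 10)]
   so B = (12, 8)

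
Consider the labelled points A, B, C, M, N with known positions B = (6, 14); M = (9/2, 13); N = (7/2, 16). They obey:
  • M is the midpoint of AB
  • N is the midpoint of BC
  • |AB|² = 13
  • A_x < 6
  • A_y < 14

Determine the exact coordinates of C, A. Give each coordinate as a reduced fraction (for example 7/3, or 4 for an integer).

1. A_x = 3  [A = 2·M−B = 2·(9/2, 13)−(6, 14)]
2. A_y = 12  [A = 2·M−B = 2·(9/2, 13)−(6, 14)]
   so A = (3, 12)
3. C_x = 1  [C = 2·N−B = 2·(7/2, 16)−(6, 14)]
4. C_y = 18  [C = 2·N−B = 2·(7/2, 16)−(6, 14)]
   so C = (1, 18)

C = (1, 18)
A = (3, 12)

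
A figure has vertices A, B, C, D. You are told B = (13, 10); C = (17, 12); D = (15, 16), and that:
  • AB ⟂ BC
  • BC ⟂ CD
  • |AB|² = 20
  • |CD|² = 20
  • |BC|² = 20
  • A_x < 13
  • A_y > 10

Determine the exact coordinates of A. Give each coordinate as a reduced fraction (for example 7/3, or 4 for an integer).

A = (11, 14)

1. A_x = 11  [[AB ⟂ BC ⇒ -4x-2y+72=0] ∩ [|A−(13, 10)|²=20]]
2. A_y = 14  [[AB ⟂ BC ⇒ -4x-2y+72=0] ∩ [|A−(13, 10)|²=20]]
   so A = (11, 14)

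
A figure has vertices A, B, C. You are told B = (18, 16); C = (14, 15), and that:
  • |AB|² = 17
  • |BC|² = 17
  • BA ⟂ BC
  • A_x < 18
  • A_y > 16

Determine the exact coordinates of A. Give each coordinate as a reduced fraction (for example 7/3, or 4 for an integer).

A = (17, 20)

1. A_x = 17  [[BA ⟂ BC ⇒ -4x-1y+88=0] ∩ [|A−(18, 16)|²=17]]
2. A_y = 20  [[BA ⟂ BC ⇒ -4x-1y+88=0] ∩ [|A−(18, 16)|²=17]]
   so A = (17, 20)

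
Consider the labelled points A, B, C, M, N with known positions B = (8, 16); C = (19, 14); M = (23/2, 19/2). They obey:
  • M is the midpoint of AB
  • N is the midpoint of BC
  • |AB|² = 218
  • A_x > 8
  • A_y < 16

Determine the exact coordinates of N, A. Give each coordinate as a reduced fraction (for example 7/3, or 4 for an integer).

N = (27/2, 15)
A = (15, 3)

1. A_x = 15  [A = 2·M−B = 2·(23/2, 19/2)−(8, 16)]
2. A_y = 3  [A = 2·M−B = 2·(23/2, 19/2)−(8, 16)]
   so A = (15, 3)
3. N_x = 27/2  [2·N = B+C = (8, 16)+(19, 14)]
4. N_y = 15  [2·N = B+C = (8, 16)+(19, 14)]
   so N = (27/2, 15)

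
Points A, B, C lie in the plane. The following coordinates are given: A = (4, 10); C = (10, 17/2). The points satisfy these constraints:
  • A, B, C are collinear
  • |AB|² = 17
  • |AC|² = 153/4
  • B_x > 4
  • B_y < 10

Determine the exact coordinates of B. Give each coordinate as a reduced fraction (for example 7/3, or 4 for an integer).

B = (8, 9)

1. B_x = 8  [[A, B, C are collinear ⇒ -3/2x-6y+66=0] ∩ [|B−(4, 10)|²=17]]
2. B_y = 9  [[A, B, C are collinear ⇒ -3/2x-6y+66=0] ∩ [|B−(4, 10)|²=17]]
   so B = (8, 9)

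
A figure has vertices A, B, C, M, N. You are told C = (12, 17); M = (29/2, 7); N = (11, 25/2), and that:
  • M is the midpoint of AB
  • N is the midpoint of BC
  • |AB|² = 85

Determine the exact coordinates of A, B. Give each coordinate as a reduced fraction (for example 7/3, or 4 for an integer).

1. B_x = 10  [B = 2·N−C = 2·(11, 25/2)−(12, 17)]
2. B_y = 8  [B = 2·N−C = 2·(11, 25/2)−(12, 17)]
   so B = (10, 8)
3. A_x = 19  [A = 2·M−B = 2·(29/2, 7)−(10, 8)]
4. A_y = 6  [A = 2·M−B = 2·(29/2, 7)−(10, 8)]
   so A = (19, 6)

A = (19, 6)
B = (10, 8)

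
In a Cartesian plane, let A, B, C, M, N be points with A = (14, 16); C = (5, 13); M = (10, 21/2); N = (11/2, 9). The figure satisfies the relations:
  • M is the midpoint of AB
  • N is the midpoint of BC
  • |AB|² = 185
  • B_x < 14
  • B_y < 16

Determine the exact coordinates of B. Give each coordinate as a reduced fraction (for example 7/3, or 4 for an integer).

1. B_x = 6  [B = 2·M−A = 2·(10, 21/2)−(14, 16)]
2. B_y = 5  [B = 2·M−A = 2·(10, 21/2)−(14, 16)]
   so B = (6, 5)

B = (6, 5)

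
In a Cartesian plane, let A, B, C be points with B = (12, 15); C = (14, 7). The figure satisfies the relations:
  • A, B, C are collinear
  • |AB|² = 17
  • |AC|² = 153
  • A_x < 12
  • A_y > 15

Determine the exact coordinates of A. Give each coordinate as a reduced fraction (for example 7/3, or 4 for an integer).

1. A_x = 11  [[A, B, C are collinear ⇒ 8x+2y-126=0] ∩ [|A−(12, 15)|²=17]]
2. A_y = 19  [[A, B, C are collinear ⇒ 8x+2y-126=0] ∩ [|A−(12, 15)|²=17]]
   so A = (11, 19)

A = (11, 19)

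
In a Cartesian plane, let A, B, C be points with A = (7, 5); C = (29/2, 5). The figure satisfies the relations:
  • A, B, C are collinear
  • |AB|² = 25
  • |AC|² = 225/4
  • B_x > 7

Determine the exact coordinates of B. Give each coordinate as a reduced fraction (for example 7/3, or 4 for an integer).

1. B_x = 12  [[A, B, C are collinear ⇒ -15/2y+75/2=0] ∩ [|B−(7, 5)|²=25]]
2. B_y = 5  [[A, B, C are collinear ⇒ -15/2y+75/2=0] ∩ [|B−(7, 5)|²=25]]
   so B = (12, 5)

B = (12, 5)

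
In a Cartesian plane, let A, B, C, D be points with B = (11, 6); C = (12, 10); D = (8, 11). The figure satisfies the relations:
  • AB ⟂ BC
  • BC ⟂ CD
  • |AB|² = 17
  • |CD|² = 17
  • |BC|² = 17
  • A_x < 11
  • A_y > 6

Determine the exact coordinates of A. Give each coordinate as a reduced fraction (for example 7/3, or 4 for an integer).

1. A_x = 7  [[AB ⟂ BC ⇒ -1x-4y+35=0] ∩ [|A−(11, 6)|²=17]]
2. A_y = 7  [[AB ⟂ BC ⇒ -1x-4y+35=0] ∩ [|A−(11, 6)|²=17]]
   so A = (7, 7)

A = (7, 7)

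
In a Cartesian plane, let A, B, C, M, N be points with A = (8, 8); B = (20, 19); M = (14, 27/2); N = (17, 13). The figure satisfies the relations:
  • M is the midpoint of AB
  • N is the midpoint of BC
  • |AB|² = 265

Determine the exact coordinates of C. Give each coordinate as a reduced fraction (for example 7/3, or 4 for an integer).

1. C_x = 14  [C = 2·N−B = 2·(17, 13)−(20, 19)]
2. C_y = 7  [C = 2·N−B = 2·(17, 13)−(20, 19)]
   so C = (14, 7)

C = (14, 7)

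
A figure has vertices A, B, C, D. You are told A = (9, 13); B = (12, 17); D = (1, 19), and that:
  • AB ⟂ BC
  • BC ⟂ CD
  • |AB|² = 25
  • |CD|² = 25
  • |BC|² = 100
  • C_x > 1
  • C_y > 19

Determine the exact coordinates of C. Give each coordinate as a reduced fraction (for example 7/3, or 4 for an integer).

1. C_x = 4  [[AB ⟂ BC ⇒ 3x+4y-104=0] ∩ [|C−(1, 19)|²=25]]
2. C_y = 23  [[AB ⟂ BC ⇒ 3x+4y-104=0] ∩ [|C−(1, 19)|²=25]]
   so C = (4, 23)

C = (4, 23)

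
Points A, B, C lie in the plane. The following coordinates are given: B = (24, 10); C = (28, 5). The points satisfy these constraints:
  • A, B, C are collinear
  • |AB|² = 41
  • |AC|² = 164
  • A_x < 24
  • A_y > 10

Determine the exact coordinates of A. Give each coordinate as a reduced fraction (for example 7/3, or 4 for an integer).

A = (20, 15)

1. A_x = 20  [[A, B, C are collinear ⇒ 5x+4y-160=0] ∩ [|A−(24, 10)|²=41]]
2. A_y = 15  [[A, B, C are collinear ⇒ 5x+4y-160=0] ∩ [|A−(24, 10)|²=41]]
   so A = (20, 15)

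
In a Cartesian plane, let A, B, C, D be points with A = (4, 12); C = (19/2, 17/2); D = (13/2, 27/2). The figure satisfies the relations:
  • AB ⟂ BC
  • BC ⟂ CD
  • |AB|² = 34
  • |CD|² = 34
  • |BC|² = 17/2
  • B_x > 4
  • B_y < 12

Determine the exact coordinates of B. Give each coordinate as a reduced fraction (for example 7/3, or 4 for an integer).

1. B_x = 7  [[BC ⟂ CD ⇒ 3x-5y+14=0] ∩ [|B−(4, 12)|²=34]]
2. B_y = 7  [[BC ⟂ CD ⇒ 3x-5y+14=0] ∩ [|B−(4, 12)|²=34]]
   so B = (7, 7)

B = (7, 7)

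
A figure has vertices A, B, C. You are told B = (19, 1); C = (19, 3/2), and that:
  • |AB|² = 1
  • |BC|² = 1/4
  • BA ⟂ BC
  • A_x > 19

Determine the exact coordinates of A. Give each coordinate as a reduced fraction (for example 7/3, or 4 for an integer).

A = (20, 1)

1. A_x = 20  [[BA ⟂ BC ⇒ 1/2y-1/2=0] ∩ [|A−(19, 1)|²=1]]
2. A_y = 1  [[BA ⟂ BC ⇒ 1/2y-1/2=0] ∩ [|A−(19, 1)|²=1]]
   so A = (20, 1)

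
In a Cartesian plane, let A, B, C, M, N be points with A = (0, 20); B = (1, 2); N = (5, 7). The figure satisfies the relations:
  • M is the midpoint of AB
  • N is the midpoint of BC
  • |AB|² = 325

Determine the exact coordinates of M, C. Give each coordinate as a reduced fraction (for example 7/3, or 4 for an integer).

M = (1/2, 11)
C = (9, 12)

1. M_x = 1/2  [2·M = A+B = (0, 20)+(1, 2)]
2. M_y = 11  [2·M = A+B = (0, 20)+(1, 2)]
   so M = (1/2, 11)
3. C_x = 9  [C = 2·N−B = 2·(5, 7)−(1, 2)]
4. C_y = 12  [C = 2·N−B = 2·(5, 7)−(1, 2)]
   so C = (9, 12)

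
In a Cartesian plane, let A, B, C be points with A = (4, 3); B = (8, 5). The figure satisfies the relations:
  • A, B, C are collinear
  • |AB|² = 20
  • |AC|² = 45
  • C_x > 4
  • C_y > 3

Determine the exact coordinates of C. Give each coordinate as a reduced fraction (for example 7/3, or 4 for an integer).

1. C_x = 10  [[A, B, C are collinear ⇒ -2x+4y-4=0] ∩ [|C−(4, 3)|²=45]]
2. C_y = 6  [[A, B, C are collinear ⇒ -2x+4y-4=0] ∩ [|C−(4, 3)|²=45]]
   so C = (10, 6)

C = (10, 6)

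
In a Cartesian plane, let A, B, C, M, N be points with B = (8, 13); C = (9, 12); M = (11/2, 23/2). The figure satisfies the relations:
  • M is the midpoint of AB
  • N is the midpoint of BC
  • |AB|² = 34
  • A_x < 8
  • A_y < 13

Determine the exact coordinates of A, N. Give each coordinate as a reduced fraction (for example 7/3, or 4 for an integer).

1. A_x = 3  [A = 2·M−B = 2·(11/2, 23/2)−(8, 13)]
2. A_y = 10  [A = 2·M−B = 2·(11/2, 23/2)−(8, 13)]
   so A = (3, 10)
3. N_x = 17/2  [2·N = B+C = (8, 13)+(9, 12)]
4. N_y = 25/2  [2·N = B+C = (8, 13)+(9, 12)]
   so N = (17/2, 25/2)

A = (3, 10)
N = (17/2, 25/2)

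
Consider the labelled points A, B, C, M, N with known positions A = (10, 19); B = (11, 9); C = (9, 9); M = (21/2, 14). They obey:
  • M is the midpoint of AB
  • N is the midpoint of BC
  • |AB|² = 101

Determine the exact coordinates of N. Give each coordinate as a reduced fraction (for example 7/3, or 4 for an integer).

N = (10, 9)

1. N_x = 10  [2·N = B+C = (11, 9)+(9, 9)]
2. N_y = 9  [2·N = B+C = (11, 9)+(9, 9)]
   so N = (10, 9)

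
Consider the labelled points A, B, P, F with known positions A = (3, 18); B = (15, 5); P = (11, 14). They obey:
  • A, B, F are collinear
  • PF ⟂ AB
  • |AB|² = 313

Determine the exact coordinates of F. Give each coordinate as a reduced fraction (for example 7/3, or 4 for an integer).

1. F_x = 2715/313  [[A, B, F are collinear ⇒ 13x+12y-255=0] ∩ [PF ⟂ AB ⇒ 12x-13y+50=0]]
2. F_y = 3710/313  [[A, B, F are collinear ⇒ 13x+12y-255=0] ∩ [PF ⟂ AB ⇒ 12x-13y+50=0]]
   so F = (2715/313, 3710/313)

F = (2715/313, 3710/313)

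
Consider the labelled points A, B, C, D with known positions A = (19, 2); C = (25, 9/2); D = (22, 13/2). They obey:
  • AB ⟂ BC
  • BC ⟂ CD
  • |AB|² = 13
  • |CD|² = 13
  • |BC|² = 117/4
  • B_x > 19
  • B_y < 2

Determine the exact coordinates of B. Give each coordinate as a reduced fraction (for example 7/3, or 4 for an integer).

B = (22, 0)

1. B_x = 22  [[BC ⟂ CD ⇒ 3x-2y-66=0] ∩ [|B−(19, 2)|²=13]]
2. B_y = 0  [[BC ⟂ CD ⇒ 3x-2y-66=0] ∩ [|B−(19, 2)|²=13]]
   so B = (22, 0)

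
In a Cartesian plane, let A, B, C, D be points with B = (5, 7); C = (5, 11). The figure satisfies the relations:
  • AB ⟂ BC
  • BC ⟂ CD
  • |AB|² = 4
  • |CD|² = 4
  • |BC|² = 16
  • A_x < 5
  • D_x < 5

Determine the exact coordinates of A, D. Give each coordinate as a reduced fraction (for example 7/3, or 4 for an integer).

1. A_x = 3  [[AB ⟂ BC ⇒ -4y+28=0] ∩ [|A−(5, 7)|²=4]]
2. A_y = 7  [[AB ⟂ BC ⇒ -4y+28=0] ∩ [|A−(5, 7)|²=4]]
   so A = (3, 7)
3. D_x = 3  [[BC ⟂ CD ⇒ 4y-44=0] ∩ [|D−(5, 11)|²=4]]
4. D_y = 11  [[BC ⟂ CD ⇒ 4y-44=0] ∩ [|D−(5, 11)|²=4]]
   so D = (3, 11)

A = (3, 7)
D = (3, 11)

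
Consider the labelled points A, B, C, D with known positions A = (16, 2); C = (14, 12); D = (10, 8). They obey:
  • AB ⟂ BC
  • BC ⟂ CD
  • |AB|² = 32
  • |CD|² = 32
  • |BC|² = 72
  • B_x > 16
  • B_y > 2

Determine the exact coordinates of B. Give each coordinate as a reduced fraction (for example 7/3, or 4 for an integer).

1. B_x = 20  [[BC ⟂ CD ⇒ 4x+4y-104=0] ∩ [|B−(16, 2)|²=32]]
2. B_y = 6  [[BC ⟂ CD ⇒ 4x+4y-104=0] ∩ [|B−(16, 2)|²=32]]
   so B = (20, 6)

B = (20, 6)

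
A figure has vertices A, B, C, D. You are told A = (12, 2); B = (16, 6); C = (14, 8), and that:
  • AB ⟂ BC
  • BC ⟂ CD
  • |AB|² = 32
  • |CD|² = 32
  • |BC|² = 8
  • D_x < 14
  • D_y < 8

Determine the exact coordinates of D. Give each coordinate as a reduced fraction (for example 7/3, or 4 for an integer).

1. D_x = 10  [[BC ⟂ CD ⇒ -2x+2y+12=0] ∩ [|D−(14, 8)|²=32]]
2. D_y = 4  [[BC ⟂ CD ⇒ -2x+2y+12=0] ∩ [|D−(14, 8)|²=32]]
   so D = (10, 4)

D = (10, 4)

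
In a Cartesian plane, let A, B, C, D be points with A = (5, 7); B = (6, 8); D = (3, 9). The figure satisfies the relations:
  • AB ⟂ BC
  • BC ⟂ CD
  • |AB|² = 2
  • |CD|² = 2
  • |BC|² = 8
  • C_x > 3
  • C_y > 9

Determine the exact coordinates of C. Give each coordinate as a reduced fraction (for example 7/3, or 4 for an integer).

C = (4, 10)

1. C_x = 4  [[AB ⟂ BC ⇒ 1x+1y-14=0] ∩ [|C−(3, 9)|²=2]]
2. C_y = 10  [[AB ⟂ BC ⇒ 1x+1y-14=0] ∩ [|C−(3, 9)|²=2]]
   so C = (4, 10)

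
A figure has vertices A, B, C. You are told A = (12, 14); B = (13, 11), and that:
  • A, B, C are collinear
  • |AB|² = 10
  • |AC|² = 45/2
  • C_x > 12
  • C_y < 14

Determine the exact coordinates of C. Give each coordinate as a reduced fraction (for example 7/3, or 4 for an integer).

C = (27/2, 19/2)

1. C_x = 27/2  [[A, B, C are collinear ⇒ 3x+1y-50=0] ∩ [|C−(12, 14)|²=45/2]]
2. C_y = 19/2  [[A, B, C are collinear ⇒ 3x+1y-50=0] ∩ [|C−(12, 14)|²=45/2]]
   so C = (27/2, 19/2)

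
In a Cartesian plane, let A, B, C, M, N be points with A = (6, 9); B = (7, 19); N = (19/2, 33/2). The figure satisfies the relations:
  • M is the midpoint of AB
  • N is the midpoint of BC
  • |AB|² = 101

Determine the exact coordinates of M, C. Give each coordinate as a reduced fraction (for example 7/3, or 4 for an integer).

1. M_x = 13/2  [2·M = A+B = (6, 9)+(7, 19)]
2. M_y = 14  [2·M = A+B = (6, 9)+(7, 19)]
   so M = (13/2, 14)
3. C_x = 12  [C = 2·N−B = 2·(19/2, 33/2)−(7, 19)]
4. C_y = 14  [C = 2·N−B = 2·(19/2, 33/2)−(7, 19)]
   so C = (12, 14)

M = (13/2, 14)
C = (12, 14)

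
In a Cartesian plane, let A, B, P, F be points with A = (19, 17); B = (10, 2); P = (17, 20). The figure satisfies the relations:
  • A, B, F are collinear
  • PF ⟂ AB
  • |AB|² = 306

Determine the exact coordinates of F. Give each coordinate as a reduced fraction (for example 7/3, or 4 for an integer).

F = (673/34, 623/34)

1. F_x = 673/34  [[A, B, F are collinear ⇒ 15x-9y-132=0] ∩ [PF ⟂ AB ⇒ -9x-15y+453=0]]
2. F_y = 623/34  [[A, B, F are collinear ⇒ 15x-9y-132=0] ∩ [PF ⟂ AB ⇒ -9x-15y+453=0]]
   so F = (673/34, 623/34)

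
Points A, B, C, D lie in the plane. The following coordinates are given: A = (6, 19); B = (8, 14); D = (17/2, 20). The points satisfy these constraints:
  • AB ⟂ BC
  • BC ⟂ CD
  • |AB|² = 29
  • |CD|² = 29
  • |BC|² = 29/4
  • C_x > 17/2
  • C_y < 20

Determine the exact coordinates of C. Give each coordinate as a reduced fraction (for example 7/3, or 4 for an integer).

1. C_x = 21/2  [[AB ⟂ BC ⇒ 2x-5y+54=0] ∩ [|C−(17/2, 20)|²=29]]
2. C_y = 15  [[AB ⟂ BC ⇒ 2x-5y+54=0] ∩ [|C−(17/2, 20)|²=29]]
   so C = (21/2, 15)

C = (21/2, 15)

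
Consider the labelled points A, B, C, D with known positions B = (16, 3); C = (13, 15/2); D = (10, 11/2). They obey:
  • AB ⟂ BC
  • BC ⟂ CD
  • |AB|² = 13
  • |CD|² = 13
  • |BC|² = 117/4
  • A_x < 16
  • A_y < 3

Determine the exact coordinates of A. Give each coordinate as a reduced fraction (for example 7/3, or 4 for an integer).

1. A_x = 13  [[AB ⟂ BC ⇒ 3x-9/2y-69/2=0] ∩ [|A−(16, 3)|²=13]]
2. A_y = 1  [[AB ⟂ BC ⇒ 3x-9/2y-69/2=0] ∩ [|A−(16, 3)|²=13]]
   so A = (13, 1)

A = (13, 1)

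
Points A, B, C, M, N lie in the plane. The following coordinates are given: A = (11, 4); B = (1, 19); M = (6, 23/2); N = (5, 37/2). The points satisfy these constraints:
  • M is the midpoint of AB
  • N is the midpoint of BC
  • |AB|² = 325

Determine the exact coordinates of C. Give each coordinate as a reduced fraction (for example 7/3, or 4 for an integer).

1. C_x = 9  [C = 2·N−B = 2·(5, 37/2)−(1, 19)]
2. C_y = 18  [C = 2·N−B = 2·(5, 37/2)−(1, 19)]
   so C = (9, 18)

C = (9, 18)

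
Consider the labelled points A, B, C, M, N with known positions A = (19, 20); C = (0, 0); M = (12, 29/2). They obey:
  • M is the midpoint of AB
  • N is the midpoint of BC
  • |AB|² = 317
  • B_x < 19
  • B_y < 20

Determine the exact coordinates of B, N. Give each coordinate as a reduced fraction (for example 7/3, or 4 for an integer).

B = (5, 9)
N = (5/2, 9/2)

1. B_x = 5  [B = 2·M−A = 2·(12, 29/2)−(19, 20)]
2. B_y = 9  [B = 2·M−A = 2·(12, 29/2)−(19, 20)]
   so B = (5, 9)
3. N_x = 5/2  [2·N = B+C = (5, 9)+(0, 0)]
4. N_y = 9/2  [2·N = B+C = (5, 9)+(0, 0)]
   so N = (5/2, 9/2)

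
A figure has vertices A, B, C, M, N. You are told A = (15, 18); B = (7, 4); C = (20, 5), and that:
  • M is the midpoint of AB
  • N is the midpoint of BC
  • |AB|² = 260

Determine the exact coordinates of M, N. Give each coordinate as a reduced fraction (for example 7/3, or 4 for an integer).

1. M_x = 11  [2·M = A+B = (15, 18)+(7, 4)]
2. M_y = 11  [2·M = A+B = (15, 18)+(7, 4)]
   so M = (11, 11)
3. N_x = 27/2  [2·N = B+C = (7, 4)+(20, 5)]
4. N_y = 9/2  [2·N = B+C = (7, 4)+(20, 5)]
   so N = (27/2, 9/2)

M = (11, 11)
N = (27/2, 9/2)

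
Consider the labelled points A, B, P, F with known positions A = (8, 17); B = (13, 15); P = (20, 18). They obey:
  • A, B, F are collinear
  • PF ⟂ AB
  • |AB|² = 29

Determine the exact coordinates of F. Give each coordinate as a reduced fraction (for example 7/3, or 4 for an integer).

1. F_x = 18  [[A, B, F are collinear ⇒ 2x+5y-101=0] ∩ [PF ⟂ AB ⇒ 5x-2y-64=0]]
2. F_y = 13  [[A, B, F are collinear ⇒ 2x+5y-101=0] ∩ [PF ⟂ AB ⇒ 5x-2y-64=0]]
   so F = (18, 13)

F = (18, 13)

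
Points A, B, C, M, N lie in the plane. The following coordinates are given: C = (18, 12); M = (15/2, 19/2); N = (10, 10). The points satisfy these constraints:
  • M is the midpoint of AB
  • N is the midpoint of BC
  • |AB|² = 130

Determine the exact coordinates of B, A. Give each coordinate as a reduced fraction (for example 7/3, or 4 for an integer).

B = (2, 8)
A = (13, 11)

1. B_x = 2  [B = 2·N−C = 2·(10, 10)−(18, 12)]
2. B_y = 8  [B = 2·N−C = 2·(10, 10)−(18, 12)]
   so B = (2, 8)
3. A_x = 13  [A = 2·M−B = 2·(15/2, 19/2)−(2, 8)]
4. A_y = 11  [A = 2·M−B = 2·(15/2, 19/2)−(2, 8)]
   so A = (13, 11)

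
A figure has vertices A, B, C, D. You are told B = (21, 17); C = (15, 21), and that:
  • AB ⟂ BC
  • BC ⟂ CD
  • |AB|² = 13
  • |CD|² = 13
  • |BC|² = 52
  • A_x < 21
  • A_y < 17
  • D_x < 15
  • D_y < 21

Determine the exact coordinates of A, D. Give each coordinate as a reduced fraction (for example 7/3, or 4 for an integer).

1. A_x = 19  [[AB ⟂ BC ⇒ 6x-4y-58=0] ∩ [|A−(21, 17)|²=13]]
2. A_y = 14  [[AB ⟂ BC ⇒ 6x-4y-58=0] ∩ [|A−(21, 17)|²=13]]
   so A = (19, 14)
3. D_x = 13  [[BC ⟂ CD ⇒ -6x+4y+6=0] ∩ [|D−(15, 21)|²=13]]
4. D_y = 18  [[BC ⟂ CD ⇒ -6x+4y+6=0] ∩ [|D−(15, 21)|²=13]]
   so D = (13, 18)

A = (19, 14)
D = (13, 18)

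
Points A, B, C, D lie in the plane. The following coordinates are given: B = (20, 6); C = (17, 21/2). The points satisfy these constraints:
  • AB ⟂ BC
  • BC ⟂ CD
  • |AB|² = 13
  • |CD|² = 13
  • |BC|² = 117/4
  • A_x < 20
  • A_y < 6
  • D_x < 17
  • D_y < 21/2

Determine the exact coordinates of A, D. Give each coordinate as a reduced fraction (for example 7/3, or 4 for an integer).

1. A_x = 17  [[AB ⟂ BC ⇒ 3x-9/2y-33=0] ∩ [|A−(20, 6)|²=13]]
2. A_y = 4  [[AB ⟂ BC ⇒ 3x-9/2y-33=0] ∩ [|A−(20, 6)|²=13]]
   so A = (17, 4)
3. D_x = 14  [[BC ⟂ CD ⇒ -3x+9/2y+15/4=0] ∩ [|D−(17, 21/2)|²=13]]
4. D_y = 17/2  [[BC ⟂ CD ⇒ -3x+9/2y+15/4=0] ∩ [|D−(17, 21/2)|²=13]]
   so D = (14, 17/2)

A = (17, 4)
D = (14, 17/2)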